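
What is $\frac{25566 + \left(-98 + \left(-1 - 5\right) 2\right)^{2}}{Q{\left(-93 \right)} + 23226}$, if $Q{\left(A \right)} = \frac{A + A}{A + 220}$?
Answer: $\frac{2391791}{1474758} \approx 1.6218$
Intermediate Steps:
$Q{\left(A \right)} = \frac{2 A}{220 + A}$
$\frac{25566 + \left(-98 + \left(-1 - 5\right) 2\right)^{2}}{Q{\left(-93 \right)} + 23226} = \frac{25566 + \left(-98 + \left(-1 - 5\right) 2\right)^{2}}{2 \left(-93\right) \frac{1}{220 - 93} + 23226} = \frac{25566 + \left(-98 - 12\right)^{2}}{2 \left(-93\right) \frac{1}{127} + 23226} = \frac{25566 + \left(-110\right)^{2}}{- \frac{186}{127} + 23226} = \frac{25566 + 12100}{\frac{2949516}{127}} = 37666 \cdot \frac{127}{2949516} = \frac{2391791}{1474758}$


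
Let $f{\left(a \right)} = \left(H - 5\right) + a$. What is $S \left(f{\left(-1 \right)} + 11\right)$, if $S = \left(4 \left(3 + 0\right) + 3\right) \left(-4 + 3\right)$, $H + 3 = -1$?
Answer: $-15$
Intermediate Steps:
$H = -4$ ($H = -3 - 1 = -4$)
$f{\left(a \right)} = -9 + a$ ($f{\left(a \right)} = \left(-4 - 5\right) + a = -9 + a$)
$S = -15$ ($S = \left(4 \cdot 3 + 3\right) \left(-1\right) = \left(12 + 3\right) \left(-1\right) = 15 \left(-1\right) = -15$)
$S \left(f{\left(-1 \right)} + 11\right) = - 15 \left(\left(-9 - 1\right) + 11\right) = - 15 \left(-10 + 11\right) = \left(-15\right) 1 = -15$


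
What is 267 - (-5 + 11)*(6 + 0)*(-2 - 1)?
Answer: 375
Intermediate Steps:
267 - (-5 + 11)*(6 + 0)*(-2 - 1) = 267 - 6*6*(-3) = 267 - 6*(-18) = 267 - 1*(-108) = 267 + 108 = 375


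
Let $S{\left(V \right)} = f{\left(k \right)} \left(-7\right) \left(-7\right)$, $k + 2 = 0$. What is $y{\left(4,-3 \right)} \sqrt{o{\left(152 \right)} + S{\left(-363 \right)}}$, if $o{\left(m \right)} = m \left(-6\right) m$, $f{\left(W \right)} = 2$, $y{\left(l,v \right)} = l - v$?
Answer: $7 i \sqrt{138526} \approx 2605.3 i$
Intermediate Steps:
$k = -2$ ($k = -2 + 0 = -2$)
$o{\left(m \right)} = - 6 m^{2}$ ($o{\left(m \right)} = - 6 m m = - 6 m^{2}$)
$S{\left(V \right)} = 98$ ($S{\left(V \right)} = 2 \left(-7\right) \left(-7\right) = \left(-14\right) \left(-7\right) = 98$)
$y{\left(4,-3 \right)} \sqrt{o{\left(152 \right)} + S{\left(-363 \right)}} = \left(4 - -3\right) \sqrt{- 6 \cdot 152^{2} + 98} = \left(4 + 3\right) \sqrt{\left(-6\right) 23104 + 98} = 7 \sqrt{-138624 + 98} = 7 \sqrt{-138526} = 7 i \sqrt{138526}$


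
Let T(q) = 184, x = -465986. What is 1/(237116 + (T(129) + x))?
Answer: -1/228686 ≈ -4.3728e-6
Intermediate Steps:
1/(237116 + (T(129) + x)) = 1/(237116 + (184 - 465986)) = 1/(237116 - 465802) = 1/(-228686) = -1/228686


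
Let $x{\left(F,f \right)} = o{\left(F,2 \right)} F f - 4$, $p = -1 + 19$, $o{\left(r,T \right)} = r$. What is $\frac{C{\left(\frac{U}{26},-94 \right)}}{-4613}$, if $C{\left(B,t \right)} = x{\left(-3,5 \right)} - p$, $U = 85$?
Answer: $- \frac{23}{4613} \approx -0.0049859$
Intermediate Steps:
$p = 18$
$x{\left(F,f \right)} = -4 + f F^{2}$ ($x{\left(F,f \right)} = F F f - 4 = F^{2} f - 4 = f F^{2} - 4 = -4 + f F^{2}$)
$C{\left(B,t \right)} = 23$ ($C{\left(B,t \right)} = \left(-4 + 5 \left(-3\right)^{2}\right) - 18 = \left(-4 + 5 \cdot 9\right) - 18 = \left(-4 + 45\right) - 18 = 41 - 18 = 23$)
$\frac{C{\left(\frac{U}{26},-94 \right)}}{-4613} = \frac{23}{-4613} = 23 \left(- \frac{1}{4613}\right) = - \frac{23}{4613}$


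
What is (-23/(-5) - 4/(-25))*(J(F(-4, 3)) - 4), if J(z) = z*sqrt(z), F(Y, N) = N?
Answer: -476/25 + 357*sqrt(3)/25 ≈ 5.6937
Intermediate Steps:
J(z) = z**(3/2)
(-23/(-5) - 4/(-25))*(J(F(-4, 3)) - 4) = (-23/(-5) - 4/(-25))*(3**(3/2) - 4) = (-23*(-1/5) - 4*(-1/25))*(3*sqrt(3) - 4) = (23/5 + 4/25)*(-4 + 3*sqrt(3)) = 119*(-4 + 3*sqrt(3))/25 = -476/25 + 357*sqrt(3)/25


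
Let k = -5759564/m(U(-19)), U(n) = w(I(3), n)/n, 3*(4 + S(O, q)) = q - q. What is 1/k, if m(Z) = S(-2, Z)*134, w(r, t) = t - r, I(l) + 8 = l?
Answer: 134/1439891 ≈ 9.3063e-5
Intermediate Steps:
I(l) = -8 + l
S(O, q) = -4 (S(O, q) = -4 + (q - q)/3 = -4 + (⅓)*0 = -4 + 0 = -4)
U(n) = (5 + n)/n (U(n) = (n - (-8 + 3))/n = (n - 1*(-5))/n = (n + 5)/n = (5 + n)/n)
m(Z) = -536 (m(Z) = -4*134 = -536)
k = 1439891/134 (k = -5759564/(-536) = -5759564*(-1/536) = 1439891/134 ≈ 10745.)
1/k = 1/(1439891/134) = 134/1439891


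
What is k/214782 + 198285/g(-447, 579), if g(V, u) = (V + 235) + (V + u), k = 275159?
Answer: -4256603615/1718256 ≈ -2477.3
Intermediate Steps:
g(V, u) = 235 + u + 2*V (g(V, u) = (235 + V) + (V + u) = 235 + u + 2*V)
k/214782 + 198285/g(-447, 579) = 275159/214782 + 198285/(235 + 579 + 2*(-447)) = 275159*(1/214782) + 198285/(235 + 579 - 894) = 275159/214782 + 198285/(-80) = 275159/214782 + 198285*(-1/80) = 275159/214782 - 39657/16 = -4256603615/1718256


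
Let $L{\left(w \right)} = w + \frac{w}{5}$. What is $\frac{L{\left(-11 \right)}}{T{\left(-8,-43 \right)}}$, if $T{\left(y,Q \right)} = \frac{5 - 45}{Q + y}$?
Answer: $- \frac{1683}{100} \approx -16.83$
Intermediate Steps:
$T{\left(y,Q \right)} = - \frac{40}{Q + y}$
$L{\left(w \right)} = \frac{6 w}{5}$ ($L{\left(w \right)} = w + w \frac{1}{5} = w + \frac{w}{5} = \frac{6 w}{5}$)
$\frac{L{\left(-11 \right)}}{T{\left(-8,-43 \right)}} = \frac{\frac{6}{5} \left(-11\right)}{\left(-40\right) \frac{1}{-43 - 8}} = - \frac{66}{5 \left(- \frac{40}{-51}\right)} = - \frac{66}{5 \left(\left(-40\right) \left(- \frac{1}{51}\right)\right)} = - \frac{66}{5 \cdot \frac{40}{51}} = \left(- \frac{66}{5}\right) \frac{51}{40} = - \frac{1683}{100}$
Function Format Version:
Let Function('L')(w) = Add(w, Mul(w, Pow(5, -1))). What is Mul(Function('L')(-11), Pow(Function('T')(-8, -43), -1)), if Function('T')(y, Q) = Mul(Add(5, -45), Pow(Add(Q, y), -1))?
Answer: Rational(-1683, 100) ≈ -16.830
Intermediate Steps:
Function('T')(y, Q) = Mul(-40, Pow(Add(Q, y), -1))
Function('L')(w) = Mul(Rational(6, 5), w) (Function('L')(w) = Add(w, Mul(w, Rational(1, 5))) = Add(w, Mul(Rational(1, 5), w)) = Mul(Rational(6, 5), w))
Mul(Function('L')(-11), Pow(Function('T')(-8, -43), -1)) = Mul(Mul(Rational(6, 5), -11), Pow(Mul(-40, Pow(Add(-43, -8), -1)), -1)) = Mul(Rational(-66, 5), Pow(Mul(-40, Pow(-51, -1)), -1)) = Mul(Rational(-66, 5), Pow(Mul(-40, Rational(-1, 51)), -1)) = Mul(Rational(-66, 5), Pow(Rational(40, 51), -1)) = Mul(Rational(-66, 5), Rational(51, 40)) = Rational(-1683, 100)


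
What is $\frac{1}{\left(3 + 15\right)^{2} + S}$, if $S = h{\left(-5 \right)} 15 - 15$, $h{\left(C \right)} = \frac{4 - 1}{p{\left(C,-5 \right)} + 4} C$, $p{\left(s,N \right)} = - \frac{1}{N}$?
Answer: $\frac{7}{1788} \approx 0.003915$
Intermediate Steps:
$h{\left(C \right)} = \frac{5 C}{7}$ ($h{\left(C \right)} = \frac{4 - 1}{- \frac{1}{-5} + 4} C = \frac{3}{\left(-1\right) \left(- \frac{1}{5}\right) + 4} C = \frac{3}{\frac{1}{5} + 4} C = \frac{3}{\frac{21}{5}} C = 3 \cdot \frac{5}{21} C = \frac{5 C}{7}$)
$S = - \frac{480}{7}$ ($S = \frac{5}{7} \left(-5\right) 15 - 15 = \left(- \frac{25}{7}\right) 15 - 15 = - \frac{375}{7} - 15 = - \frac{480}{7} \approx -68.571$)
$\frac{1}{\left(3 + 15\right)^{2} + S} = \frac{1}{\left(3 + 15\right)^{2} - \frac{480}{7}} = \frac{1}{18^{2} - \frac{480}{7}} = \frac{1}{324 - \frac{480}{7}} = \frac{1}{\frac{1788}{7}} = \frac{7}{1788}$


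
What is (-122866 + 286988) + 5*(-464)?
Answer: 161802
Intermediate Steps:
(-122866 + 286988) + 5*(-464) = 164122 - 2320 = 161802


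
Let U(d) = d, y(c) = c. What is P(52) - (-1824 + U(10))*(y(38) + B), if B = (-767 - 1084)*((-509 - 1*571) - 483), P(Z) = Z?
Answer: 5248175966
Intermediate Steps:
B = 2893113 (B = -1851*((-509 - 571) - 483) = -1851*(-1080 - 483) = -1851*(-1563) = 2893113)
P(52) - (-1824 + U(10))*(y(38) + B) = 52 - (-1824 + 10)*(38 + 2893113) = 52 - (-1814)*2893151 = 52 - 1*(-5248175914) = 52 + 5248175914 = 5248175966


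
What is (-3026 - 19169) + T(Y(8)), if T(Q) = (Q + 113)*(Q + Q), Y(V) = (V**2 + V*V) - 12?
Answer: 30933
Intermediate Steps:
Y(V) = -12 + 2*V**2 (Y(V) = (V**2 + V**2) - 12 = 2*V**2 - 12 = -12 + 2*V**2)
T(Q) = 2*Q*(113 + Q) (T(Q) = (113 + Q)*(2*Q) = 2*Q*(113 + Q))
(-3026 - 19169) + T(Y(8)) = (-3026 - 19169) + 2*(-12 + 2*8**2)*(113 + (-12 + 2*8**2)) = -22195 + 2*(-12 + 2*64)*(113 + (-12 + 2*64)) = -22195 + 2*(-12 + 128)*(113 + (-12 + 128)) = -22195 + 2*116*(113 + 116) = -22195 + 2*116*229 = -22195 + 53128 = 30933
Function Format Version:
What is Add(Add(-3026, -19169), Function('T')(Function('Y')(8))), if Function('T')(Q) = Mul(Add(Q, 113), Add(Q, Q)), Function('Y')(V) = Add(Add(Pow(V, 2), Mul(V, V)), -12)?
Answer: 30933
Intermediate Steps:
Function('Y')(V) = Add(-12, Mul(2, Pow(V, 2))) (Function('Y')(V) = Add(Add(Pow(V, 2), Pow(V, 2)), -12) = Add(Mul(2, Pow(V, 2)), -12) = Add(-12, Mul(2, Pow(V, 2))))
Function('T')(Q) = Mul(2, Q, Add(113, Q)) (Function('T')(Q) = Mul(Add(113, Q), Mul(2, Q)) = Mul(2, Q, Add(113, Q)))
Add(Add(-3026, -19169), Function('T')(Function('Y')(8))) = Add(Add(-3026, -19169), Mul(2, Add(-12, Mul(2, Pow(8, 2))), Add(113, Add(-12, Mul(2, Pow(8, 2)))))) = Add(-22195, Mul(2, Add(-12, Mul(2, 64)), Add(113, Add(-12, Mul(2, 64))))) = Add(-22195, Mul(2, Add(-12, 128), Add(113, Add(-12, 128)))) = Add(-22195, Mul(2, 116, Add(113, 116))) = Add(-22195, Mul(2, 116, 229)) = Add(-22195, 53128) = 30933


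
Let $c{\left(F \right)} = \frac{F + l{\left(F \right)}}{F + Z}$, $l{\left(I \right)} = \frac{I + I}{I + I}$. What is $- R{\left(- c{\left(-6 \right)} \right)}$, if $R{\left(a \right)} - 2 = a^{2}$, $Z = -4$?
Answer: $- \frac{9}{4} \approx -2.25$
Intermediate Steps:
$l{\left(I \right)} = 1$ ($l{\left(I \right)} = \frac{2 I}{2 I} = 2 I \frac{1}{2 I} = 1$)
$c{\left(F \right)} = \frac{1 + F}{-4 + F}$ ($c{\left(F \right)} = \frac{F + 1}{F - 4} = \frac{1 + F}{-4 + F}$)
$R{\left(a \right)} = 2 + a^{2}$
$- R{\left(- c{\left(-6 \right)} \right)} = - (2 + \left(- \frac{1 - 6}{-4 - 6}\right)^{2}) = - (2 + \left(- \frac{-5}{-10}\right)^{2}) = - (2 + \left(- \frac{\left(-1\right) \left(-5\right)}{10}\right)^{2}) = - (2 + \left(\left(-1\right) \frac{1}{2}\right)^{2}) = - (2 + \left(- \frac{1}{2}\right)^{2}) = - (2 + \frac{1}{4}) = \left(-1\right) \frac{9}{4} = - \frac{9}{4}$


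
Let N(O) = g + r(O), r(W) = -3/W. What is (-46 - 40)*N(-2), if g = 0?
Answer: -129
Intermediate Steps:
N(O) = -3/O (N(O) = 0 - 3/O = -3/O)
(-46 - 40)*N(-2) = (-46 - 40)*(-3/(-2)) = -(-258)*(-1)/2 = -86*3/2 = -129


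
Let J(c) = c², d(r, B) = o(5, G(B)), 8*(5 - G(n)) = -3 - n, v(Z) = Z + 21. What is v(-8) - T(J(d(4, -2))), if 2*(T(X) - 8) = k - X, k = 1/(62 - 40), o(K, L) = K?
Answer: 769/44 ≈ 17.477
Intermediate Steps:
v(Z) = 21 + Z
G(n) = 43/8 + n/8 (G(n) = 5 - (-3 - n)/8 = 5 + (3/8 + n/8) = 43/8 + n/8)
d(r, B) = 5
k = 1/22 ≈ 0.045455
T(X) = 353/44 - X/2 (T(X) = 8 + (1/22 - X)/2 = 8 + (1/44 - X/2) = 353/44 - X/2)
v(-8) - T(J(d(4, -2))) = (21 - 8) - (353/44 - ½*5²) = 13 - (353/44 - ½*25) = 13 - (353/44 - 25/2) = 13 - 1*(-197/44) = 13 + 197/44 = 769/44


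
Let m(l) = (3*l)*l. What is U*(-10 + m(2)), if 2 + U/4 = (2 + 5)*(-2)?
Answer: -128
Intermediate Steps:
U = -64 (U = -8 + 4*((2 + 5)*(-2)) = -8 + 4*(7*(-2)) = -8 + 4*(-14) = -8 - 56 = -64)
m(l) = 3*l²
U*(-10 + m(2)) = -64*(-10 + 3*2²) = -64*(-10 + 3*4) = -64*(-10 + 12) = -64*2 = -128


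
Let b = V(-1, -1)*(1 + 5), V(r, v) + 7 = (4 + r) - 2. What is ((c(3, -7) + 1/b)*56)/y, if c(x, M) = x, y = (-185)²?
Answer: 1498/308025 ≈ 0.0048632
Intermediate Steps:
V(r, v) = -5 + r (V(r, v) = -7 + ((4 + r) - 2) = -7 + (2 + r) = -5 + r)
y = 34225
b = -36 (b = (-5 - 1)*(1 + 5) = -6*6 = -36)
((c(3, -7) + 1/b)*56)/y = ((3 + 1/(-36))*56)/34225 = ((3 - 1/36)*56)*(1/34225) = ((107/36)*56)*(1/34225) = (1498/9)*(1/34225) = 1498/308025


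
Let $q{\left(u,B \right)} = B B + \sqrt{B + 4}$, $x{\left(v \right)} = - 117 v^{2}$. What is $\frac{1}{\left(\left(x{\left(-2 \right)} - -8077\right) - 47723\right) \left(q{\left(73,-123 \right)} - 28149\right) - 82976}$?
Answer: $\frac{i}{2 \left(20057 \sqrt{119} + 261100652 i\right)} \approx 1.915 \cdot 10^{-9} + 1.6047 \cdot 10^{-12} i$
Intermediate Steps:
$q{\left(u,B \right)} = B^{2} + \sqrt{4 + B}$
$\frac{1}{\left(\left(x{\left(-2 \right)} - -8077\right) - 47723\right) \left(q{\left(73,-123 \right)} - 28149\right) - 82976} = \frac{1}{\left(\left(- 117 \left(-2\right)^{2} - -8077\right) - 47723\right) \left(\left(\left(-123\right)^{2} + \sqrt{4 - 123}\right) - 28149\right) - 82976} = \frac{1}{\left(\left(\left(-117\right) 4 + 8077\right) - 47723\right) \left(\left(15129 + \sqrt{-119}\right) - 28149\right) - 82976} = \frac{1}{\left(\left(-468 + 8077\right) - 47723\right) \left(\left(15129 + i \sqrt{119}\right) - 28149\right) - 82976} = \frac{1}{\left(7609 - 47723\right) \left(-13020 + i \sqrt{119}\right) - 82976} = \frac{1}{- 40114 \left(-13020 + i \sqrt{119}\right) - 82976} = \frac{1}{\left(522284280 - 40114 i \sqrt{119}\right) - 82976} = \frac{1}{522201304 - 40114 i \sqrt{119}}$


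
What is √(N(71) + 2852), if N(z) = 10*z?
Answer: √3562 ≈ 59.682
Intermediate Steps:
√(N(71) + 2852) = √(10*71 + 2852) = √(710 + 2852) = √3562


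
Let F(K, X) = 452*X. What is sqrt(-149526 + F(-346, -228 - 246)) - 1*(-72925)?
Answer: 72925 + I*sqrt(363774) ≈ 72925.0 + 603.14*I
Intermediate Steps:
sqrt(-149526 + F(-346, -228 - 246)) - 1*(-72925) = sqrt(-149526 + 452*(-228 - 246)) - 1*(-72925) = sqrt(-149526 + 452*(-474)) + 72925 = sqrt(-149526 - 214248) + 72925 = sqrt(-363774) + 72925 = I*sqrt(363774) + 72925 = 72925 + I*sqrt(363774)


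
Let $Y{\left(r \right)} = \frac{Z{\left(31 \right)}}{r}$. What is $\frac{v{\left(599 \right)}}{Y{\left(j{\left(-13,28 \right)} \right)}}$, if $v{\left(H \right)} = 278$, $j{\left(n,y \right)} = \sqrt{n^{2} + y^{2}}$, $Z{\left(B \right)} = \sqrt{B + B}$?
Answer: $\frac{139 \sqrt{59086}}{31} \approx 1089.9$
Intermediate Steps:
$Z{\left(B \right)} = \sqrt{2} \sqrt{B}$ ($Z{\left(B \right)} = \sqrt{2 B} = \sqrt{2} \sqrt{B}$)
$Y{\left(r \right)} = \frac{\sqrt{62}}{r}$ ($Y{\left(r \right)} = \frac{\sqrt{2} \sqrt{31}}{r} = \frac{\sqrt{62}}{r}$)
$\frac{v{\left(599 \right)}}{Y{\left(j{\left(-13,28 \right)} \right)}} = \frac{278}{\sqrt{62} \frac{1}{\sqrt{\left(-13\right)^{2} + 28^{2}}}} = \frac{278}{\sqrt{62} \frac{1}{\sqrt{169 + 784}}} = \frac{278}{\sqrt{62} \frac{1}{\sqrt{953}}} = \frac{278}{\sqrt{62} \frac{\sqrt{953}}{953}} = \frac{278}{\frac{1}{953} \sqrt{59086}} = 278 \frac{\sqrt{59086}}{62} = \frac{139 \sqrt{59086}}{31}$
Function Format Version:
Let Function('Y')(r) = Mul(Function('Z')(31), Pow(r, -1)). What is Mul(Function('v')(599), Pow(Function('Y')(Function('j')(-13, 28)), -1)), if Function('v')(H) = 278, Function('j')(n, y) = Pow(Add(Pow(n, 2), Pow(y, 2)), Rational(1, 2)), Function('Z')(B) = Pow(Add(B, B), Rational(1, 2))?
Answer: Mul(Rational(139, 31), Pow(59086, Rational(1, 2))) ≈ 1089.9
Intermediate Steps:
Function('Z')(B) = Mul(Pow(2, Rational(1, 2)), Pow(B, Rational(1, 2))) (Function('Z')(B) = Pow(Mul(2, B), Rational(1, 2)) = Mul(Pow(2, Rational(1, 2)), Pow(B, Rational(1, 2))))
Function('Y')(r) = Mul(Pow(62, Rational(1, 2)), Pow(r, -1)) (Function('Y')(r) = Mul(Mul(Pow(2, Rational(1, 2)), Pow(31, Rational(1, 2))), Pow(r, -1)) = Mul(Pow(62, Rational(1, 2)), Pow(r, -1)))
Mul(Function('v')(599), Pow(Function('Y')(Function('j')(-13, 28)), -1)) = Mul(278, Pow(Mul(Pow(62, Rational(1, 2)), Pow(Pow(Add(Pow(-13, 2), Pow(28, 2)), Rational(1, 2)), -1)), -1)) = Mul(278, Pow(Mul(Pow(62, Rational(1, 2)), Pow(Pow(Add(169, 784), Rational(1, 2)), -1)), -1)) = Mul(278, Pow(Mul(Pow(62, Rational(1, 2)), Pow(Pow(953, Rational(1, 2)), -1)), -1)) = Mul(278, Pow(Mul(Pow(62, Rational(1, 2)), Mul(Rational(1, 953), Pow(953, Rational(1, 2)))), -1)) = Mul(278, Pow(Mul(Rational(1, 953), Pow(59086, Rational(1, 2))), -1)) = Mul(278, Mul(Rational(1, 62), Pow(59086, Rational(1, 2)))) = Mul(Rational(139, 31), Pow(59086, Rational(1, 2)))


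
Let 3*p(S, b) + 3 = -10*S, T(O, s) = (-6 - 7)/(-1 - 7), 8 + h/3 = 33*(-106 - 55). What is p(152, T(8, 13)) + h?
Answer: -49412/3 ≈ -16471.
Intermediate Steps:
h = -15963 (h = -24 + 3*(33*(-106 - 55)) = -24 + 3*(33*(-161)) = -24 + 3*(-5313) = -24 - 15939 = -15963)
T(O, s) = 13/8 (T(O, s) = -13/(-8) = -13*(-⅛) = 13/8)
p(S, b) = -1 - 10*S/3 (p(S, b) = -1 + (-10*S)/3 = -1 - 10*S/3)
p(152, T(8, 13)) + h = (-1 - 10/3*152) - 15963 = (-1 - 1520/3) - 15963 = -1523/3 - 15963 = -49412/3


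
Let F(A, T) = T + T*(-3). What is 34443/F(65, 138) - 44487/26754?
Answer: -51875913/410228 ≈ -126.46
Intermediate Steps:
F(A, T) = -2*T (F(A, T) = T - 3*T = -2*T)
34443/F(65, 138) - 44487/26754 = 34443/((-2*138)) - 44487/26754 = 34443/(-276) - 44487*1/26754 = 34443*(-1/276) - 14829/8918 = -11481/92 - 14829/8918 = -51875913/410228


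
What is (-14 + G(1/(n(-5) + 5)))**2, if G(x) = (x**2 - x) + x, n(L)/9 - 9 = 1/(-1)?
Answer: 6889830025/35153041 ≈ 196.00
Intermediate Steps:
n(L) = 72 (n(L) = 81 + 9/(-1) = 81 + 9*(-1) = 81 - 9 = 72)
G(x) = x**2
(-14 + G(1/(n(-5) + 5)))**2 = (-14 + (1/(72 + 5))**2)**2 = (-14 + (1/77)**2)**2 = (-14 + 1/5929)**2 = (-83005/5929)**2 = 6889830025/35153041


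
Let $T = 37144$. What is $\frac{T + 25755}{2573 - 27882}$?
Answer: $- \frac{62899}{25309} \approx -2.4852$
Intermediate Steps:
$\frac{T + 25755}{2573 - 27882} = \frac{37144 + 25755}{2573 - 27882} = \frac{62899}{-25309} = 62899 \left(- \frac{1}{25309}\right) = - \frac{62899}{25309}$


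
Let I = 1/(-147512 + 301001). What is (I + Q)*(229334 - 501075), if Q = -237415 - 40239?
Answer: 11580741306745505/153489 ≈ 7.5450e+10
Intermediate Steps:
I = 1/153489 ≈ 6.5151e-6
Q = -277654
(I + Q)*(229334 - 501075) = (1/153489 - 277654)*(229334 - 501075) = -42616834805/153489*(-271741) = 11580741306745505/153489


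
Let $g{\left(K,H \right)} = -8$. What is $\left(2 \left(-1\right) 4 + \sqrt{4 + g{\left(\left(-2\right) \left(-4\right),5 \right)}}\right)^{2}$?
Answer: $60 - 32 i \approx 60.0 - 32.0 i$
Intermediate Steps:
$\left(2 \left(-1\right) 4 + \sqrt{4 + g{\left(\left(-2\right) \left(-4\right),5 \right)}}\right)^{2} = \left(2 \left(-1\right) 4 + \sqrt{4 - 8}\right)^{2} = \left(\left(-2\right) 4 + \sqrt{-4}\right)^{2} = \left(-8 + 2 i\right)^{2}$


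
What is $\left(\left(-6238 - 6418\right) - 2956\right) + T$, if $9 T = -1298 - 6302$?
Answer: $- \frac{148108}{9} \approx -16456.0$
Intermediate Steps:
$T = - \frac{7600}{9}$ ($T = \frac{-1298 - 6302}{9} = \frac{1}{9} \left(-7600\right) = - \frac{7600}{9} \approx -844.44$)
$\left(\left(-6238 - 6418\right) - 2956\right) + T = \left(\left(-6238 - 6418\right) - 2956\right) - \frac{7600}{9} = \left(-12656 - 2956\right) - \frac{7600}{9} = -15612 - \frac{7600}{9} = - \frac{148108}{9}$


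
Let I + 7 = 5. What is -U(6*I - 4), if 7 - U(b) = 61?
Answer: 54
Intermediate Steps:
I = -2 (I = -7 + 5 = -2)
U(b) = -54 (U(b) = 7 - 1*61 = 7 - 61 = -54)
-U(6*I - 4) = -1*(-54) = 54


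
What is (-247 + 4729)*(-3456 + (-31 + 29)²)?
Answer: -15471864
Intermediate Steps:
(-247 + 4729)*(-3456 + (-31 + 29)²) = 4482*(-3456 + (-2)²) = 4482*(-3456 + 4) = 4482*(-3452) = -15471864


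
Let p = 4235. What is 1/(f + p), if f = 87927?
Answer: 1/92162 ≈ 1.0850e-5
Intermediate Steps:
1/(f + p) = 1/(87927 + 4235) = 1/92162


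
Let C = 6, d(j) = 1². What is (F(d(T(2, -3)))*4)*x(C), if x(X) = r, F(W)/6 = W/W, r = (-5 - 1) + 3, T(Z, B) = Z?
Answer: -72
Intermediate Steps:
d(j) = 1
r = -3 (r = -6 + 3 = -3)
F(W) = 6 (F(W) = 6*(W/W) = 6*1 = 6)
x(X) = -3
(F(d(T(2, -3)))*4)*x(C) = (6*4)*(-3) = 24*(-3) = -72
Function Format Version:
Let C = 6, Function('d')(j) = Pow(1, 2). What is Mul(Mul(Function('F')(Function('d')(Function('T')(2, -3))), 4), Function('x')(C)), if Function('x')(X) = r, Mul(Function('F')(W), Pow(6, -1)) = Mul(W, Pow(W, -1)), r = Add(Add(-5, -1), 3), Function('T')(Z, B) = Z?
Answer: -72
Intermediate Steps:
Function('d')(j) = 1
r = -3 (r = Add(-6, 3) = -3)
Function('F')(W) = 6 (Function('F')(W) = Mul(6, Mul(W, Pow(W, -1))) = Mul(6, 1) = 6)
Function('x')(X) = -3
Mul(Mul(Function('F')(Function('d')(Function('T')(2, -3))), 4), Function('x')(C)) = Mul(Mul(6, 4), -3) = Mul(24, -3) = -72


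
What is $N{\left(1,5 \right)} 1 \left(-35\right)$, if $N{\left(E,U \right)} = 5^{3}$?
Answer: $-4375$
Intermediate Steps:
$N{\left(E,U \right)} = 125$
$N{\left(1,5 \right)} 1 \left(-35\right) = 125 \cdot 1 \left(-35\right) = 125 \left(-35\right) = -4375$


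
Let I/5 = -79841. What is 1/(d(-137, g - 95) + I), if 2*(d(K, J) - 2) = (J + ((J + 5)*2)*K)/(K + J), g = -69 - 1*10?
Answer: -311/124175199 ≈ -2.5045e-6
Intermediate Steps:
I = -399205 (I = 5*(-79841) = -399205)
g = -79 (g = -69 - 10 = -79)
d(K, J) = 2 + (J + K*(10 + 2*J))/(2*(J + K)) (d(K, J) = 2 + ((J + ((J + 5)*2)*K)/(K + J))/2 = 2 + ((J + ((5 + J)*2)*K)/(J + K))/2 = 2 + ((J + (10 + 2*J)*K)/(J + K))/2 = 2 + ((J + K*(10 + 2*J))/(J + K))/2 = 2 + (J + K*(10 + 2*J))/(2*(J + K)))
1/(d(-137, g - 95) + I) = 1/((7*(-137) + 5*(-79 - 95)/2 + (-79 - 95)*(-137))/((-79 - 95) - 137) - 399205) = 1/((-959 + (5/2)*(-174) - 174*(-137))/(-174 - 137) - 399205) = 1/((-959 - 435 + 23838)/(-311) - 399205) = 1/(-1/311*22444 - 399205) = 1/(-22444/311 - 399205) = 1/(-124175199/311) = -311/124175199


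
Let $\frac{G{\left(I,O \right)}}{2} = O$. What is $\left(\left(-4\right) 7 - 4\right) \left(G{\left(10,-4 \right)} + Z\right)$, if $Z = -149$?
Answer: $5024$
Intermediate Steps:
$G{\left(I,O \right)} = 2 O$
$\left(\left(-4\right) 7 - 4\right) \left(G{\left(10,-4 \right)} + Z\right) = \left(\left(-4\right) 7 - 4\right) \left(2 \left(-4\right) - 149\right) = \left(-28 - 4\right) \left(-8 - 149\right) = \left(-32\right) \left(-157\right) = 5024$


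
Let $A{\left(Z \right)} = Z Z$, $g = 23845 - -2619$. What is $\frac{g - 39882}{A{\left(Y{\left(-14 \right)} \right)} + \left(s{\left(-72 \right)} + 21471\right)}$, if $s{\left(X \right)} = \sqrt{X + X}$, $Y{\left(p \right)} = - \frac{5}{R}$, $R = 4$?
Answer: $- \frac{73758423968}{118034197585} + \frac{41220096 i}{118034197585} \approx -0.62489 + 0.00034922 i$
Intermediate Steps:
$Y{\left(p \right)} = - \frac{5}{4}$
$s{\left(X \right)} = \sqrt{2} \sqrt{X}$ ($s{\left(X \right)} = \sqrt{2 X} = \sqrt{2} \sqrt{X}$)
$g = 26464$ ($g = 23845 + 2619 = 26464$)
$A{\left(Z \right)} = Z^{2}$
$\frac{g - 39882}{A{\left(Y{\left(-14 \right)} \right)} + \left(s{\left(-72 \right)} + 21471\right)} = \frac{26464 - 39882}{\left(- \frac{5}{4}\right)^{2} + \left(\sqrt{2} \sqrt{-72} + 21471\right)} = - \frac{13418}{\frac{25}{16} + \left(\sqrt{2} \cdot 6 i \sqrt{2} + 21471\right)} = - \frac{13418}{\frac{25}{16} + \left(12 i + 21471\right)} = - \frac{13418}{\frac{25}{16} + \left(21471 + 12 i\right)} = - \frac{13418}{\frac{343561}{16} + 12 i} = - 13418 \frac{256 \left(\frac{343561}{16} - 12 i\right)}{118034197585} = - \frac{3435008 \left(\frac{343561}{16} - 12 i\right)}{118034197585}$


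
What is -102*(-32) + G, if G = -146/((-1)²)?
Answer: 3118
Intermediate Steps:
G = -146 (G = -146/1 = -146*1 = -146)
-102*(-32) + G = -102*(-32) - 146 = 3264 - 146 = 3118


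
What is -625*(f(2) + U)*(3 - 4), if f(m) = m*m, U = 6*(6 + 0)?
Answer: 25000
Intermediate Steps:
U = 36 (U = 6*6 = 36)
f(m) = m²
-625*(f(2) + U)*(3 - 4) = -625*(2² + 36)*(3 - 4) = -625*(4 + 36)*(-1) = -25000*(-1) = -625*(-40) = 25000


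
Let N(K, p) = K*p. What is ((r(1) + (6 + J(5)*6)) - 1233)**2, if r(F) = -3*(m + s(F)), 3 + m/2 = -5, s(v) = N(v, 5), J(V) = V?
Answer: 1354896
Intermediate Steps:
s(v) = 5*v (s(v) = v*5 = 5*v)
m = -16 (m = -6 + 2*(-5) = -6 - 10 = -16)
r(F) = 48 - 15*F (r(F) = -3*(-16 + 5*F) = 48 - 15*F)
((r(1) + (6 + J(5)*6)) - 1233)**2 = (((48 - 15*1) + (6 + 5*6)) - 1233)**2 = (((48 - 15) + (6 + 30)) - 1233)**2 = ((33 + 36) - 1233)**2 = (69 - 1233)**2 = (-1164)**2 = 1354896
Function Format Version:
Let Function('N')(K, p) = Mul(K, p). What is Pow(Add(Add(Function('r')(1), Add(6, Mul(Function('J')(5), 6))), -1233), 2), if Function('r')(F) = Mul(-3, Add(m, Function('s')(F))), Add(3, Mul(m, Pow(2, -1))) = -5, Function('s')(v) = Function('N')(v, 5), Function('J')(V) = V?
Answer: 1354896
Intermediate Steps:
Function('s')(v) = Mul(5, v) (Function('s')(v) = Mul(v, 5) = Mul(5, v))
m = -16 (m = Add(-6, Mul(2, -5)) = Add(-6, -10) = -16)
Function('r')(F) = Add(48, Mul(-15, F)) (Function('r')(F) = Mul(-3, Add(-16, Mul(5, F))) = Add(48, Mul(-15, F)))
Pow(Add(Add(Function('r')(1), Add(6, Mul(Function('J')(5), 6))), -1233), 2) = Pow(Add(Add(Add(48, Mul(-15, 1)), Add(6, Mul(5, 6))), -1233), 2) = Pow(Add(Add(Add(48, -15), Add(6, 30)), -1233), 2) = Pow(Add(Add(33, 36), -1233), 2) = Pow(Add(69, -1233), 2) = Pow(-1164, 2) = 1354896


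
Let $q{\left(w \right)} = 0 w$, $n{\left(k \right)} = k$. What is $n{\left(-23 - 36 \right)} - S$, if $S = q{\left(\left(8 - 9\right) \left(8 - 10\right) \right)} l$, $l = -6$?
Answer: $-59$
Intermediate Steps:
$q{\left(w \right)} = 0$
$S = 0$ ($S = 0 \left(-6\right) = 0$)
$n{\left(-23 - 36 \right)} - S = \left(-23 - 36\right) - 0 = \left(-23 - 36\right) + 0 = -59 + 0 = -59$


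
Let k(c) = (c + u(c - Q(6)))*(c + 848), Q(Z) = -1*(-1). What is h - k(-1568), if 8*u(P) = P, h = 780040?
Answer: -490130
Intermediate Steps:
Q(Z) = 1
u(P) = P/8
k(c) = (848 + c)*(-⅛ + 9*c/8) (k(c) = (c + (c - 1*1)/8)*(c + 848) = (c + (c - 1)/8)*(848 + c) = (c + (-1 + c)/8)*(848 + c) = (c + (-⅛ + c/8))*(848 + c) = (-⅛ + 9*c/8)*(848 + c) = (848 + c)*(-⅛ + 9*c/8))
h - k(-1568) = 780040 - (-106 + (9/8)*(-1568)² + (7631/8)*(-1568)) = 780040 - (-106 + (9/8)*2458624 - 1495676) = 780040 - (-106 + 2765952 - 1495676) = 780040 - 1*1270170 = 780040 - 1270170 = -490130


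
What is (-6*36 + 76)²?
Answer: 19600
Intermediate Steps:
(-6*36 + 76)² = (-216 + 76)² = (-140)² = 19600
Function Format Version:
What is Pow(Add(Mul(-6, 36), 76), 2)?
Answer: 19600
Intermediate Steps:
Pow(Add(Mul(-6, 36), 76), 2) = Pow(Add(-216, 76), 2) = Pow(-140, 2) = 19600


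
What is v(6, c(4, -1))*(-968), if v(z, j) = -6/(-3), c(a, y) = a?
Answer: -1936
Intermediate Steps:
v(z, j) = 2 (v(z, j) = -6*(-⅓) = 2)
v(6, c(4, -1))*(-968) = 2*(-968) = -1936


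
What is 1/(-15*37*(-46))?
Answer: 1/25530 ≈ 3.9170e-5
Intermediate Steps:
1/(-15*37*(-46)) = 1/(-555*(-46)) = 1/25530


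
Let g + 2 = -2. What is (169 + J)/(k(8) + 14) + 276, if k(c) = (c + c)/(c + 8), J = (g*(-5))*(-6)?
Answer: 4189/15 ≈ 279.27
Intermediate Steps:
g = -4 (g = -2 - 2 = -4)
J = -120 (J = -4*(-5)*(-6) = 20*(-6) = -120)
k(c) = 2*c/(8 + c) (k(c) = (2*c)/(8 + c) = 2*c/(8 + c))
(169 + J)/(k(8) + 14) + 276 = (169 - 120)/(2*8/(8 + 8) + 14) + 276 = 49/(2*8/16 + 14) + 276 = 49/(2*8*(1/16) + 14) + 276 = 49/(1 + 14) + 276 = 49/15 + 276 = 4189/15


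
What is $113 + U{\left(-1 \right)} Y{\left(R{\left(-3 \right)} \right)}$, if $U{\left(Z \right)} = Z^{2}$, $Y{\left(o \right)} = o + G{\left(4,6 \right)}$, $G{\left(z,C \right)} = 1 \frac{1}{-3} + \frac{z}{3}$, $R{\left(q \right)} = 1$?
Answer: $115$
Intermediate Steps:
$G{\left(z,C \right)} = - \frac{1}{3} + \frac{z}{3}$ ($G{\left(z,C \right)} = 1 \left(- \frac{1}{3}\right) + z \frac{1}{3} = - \frac{1}{3} + \frac{z}{3}$)
$Y{\left(o \right)} = 1 + o$ ($Y{\left(o \right)} = o + \left(- \frac{1}{3} + \frac{1}{3} \cdot 4\right) = o + \left(- \frac{1}{3} + \frac{4}{3}\right) = o + 1 = 1 + o$)
$113 + U{\left(-1 \right)} Y{\left(R{\left(-3 \right)} \right)} = 113 + \left(-1\right)^{2} \left(1 + 1\right) = 113 + 1 \cdot 2 = 113 + 2 = 115$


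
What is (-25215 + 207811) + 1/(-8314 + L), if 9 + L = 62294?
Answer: 9854888717/53971 ≈ 1.8260e+5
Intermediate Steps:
L = 62285 (L = -9 + 62294 = 62285)
(-25215 + 207811) + 1/(-8314 + L) = (-25215 + 207811) + 1/(-8314 + 62285) = 182596 + 1/53971 = 9854888717/53971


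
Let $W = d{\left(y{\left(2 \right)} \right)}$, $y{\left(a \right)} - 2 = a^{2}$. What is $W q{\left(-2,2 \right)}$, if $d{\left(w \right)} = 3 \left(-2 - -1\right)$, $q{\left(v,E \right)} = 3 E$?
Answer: $-18$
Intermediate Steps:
$y{\left(a \right)} = 2 + a^{2}$
$d{\left(w \right)} = -3$ ($d{\left(w \right)} = 3 \left(-2 + 1\right) = 3 \left(-1\right) = -3$)
$W = -3$
$W q{\left(-2,2 \right)} = - 3 \cdot 3 \cdot 2 = \left(-3\right) 6 = -18$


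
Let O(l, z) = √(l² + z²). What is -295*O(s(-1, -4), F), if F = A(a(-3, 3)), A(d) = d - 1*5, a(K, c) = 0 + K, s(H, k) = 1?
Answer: -295*√65 ≈ -2378.4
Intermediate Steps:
a(K, c) = K
A(d) = -5 + d (A(d) = d - 5 = -5 + d)
F = -8 (F = -5 - 3 = -8)
-295*O(s(-1, -4), F) = -295*√(1² + (-8)²) = -295*√(1 + 64) = -295*√65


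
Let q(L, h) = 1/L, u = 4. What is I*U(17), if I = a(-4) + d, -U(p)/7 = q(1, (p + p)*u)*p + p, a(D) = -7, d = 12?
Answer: -1190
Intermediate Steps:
q(L, h) = 1/L
U(p) = -14*p (U(p) = -7*(p/1 + p) = -7*(1*p + p) = -7*(p + p) = -14*p)
I = 5 (I = -7 + 12 = 5)
I*U(17) = 5*(-14*17) = 5*(-238) = -1190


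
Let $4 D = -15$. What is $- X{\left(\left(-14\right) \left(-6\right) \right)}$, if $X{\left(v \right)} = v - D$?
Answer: $- \frac{351}{4} \approx -87.75$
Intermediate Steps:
$D = - \frac{15}{4}$ ($D = \frac{1}{4} \left(-15\right) = - \frac{15}{4} \approx -3.75$)
$X{\left(v \right)} = \frac{15}{4} + v$ ($X{\left(v \right)} = v - - \frac{15}{4} = v + \frac{15}{4} = \frac{15}{4} + v$)
$- X{\left(\left(-14\right) \left(-6\right) \right)} = - (\frac{15}{4} - -84) = - (\frac{15}{4} + 84) = \left(-1\right) \frac{351}{4} = - \frac{351}{4}$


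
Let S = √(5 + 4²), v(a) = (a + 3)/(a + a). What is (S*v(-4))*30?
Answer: 15*√21/4 ≈ 17.185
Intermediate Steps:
v(a) = (3 + a)/(2*a) (v(a) = (3 + a)/((2*a)) = (3 + a)*(1/(2*a)) = (3 + a)/(2*a))
S = √21 (S = √(5 + 16) = √21 ≈ 4.5826)
(S*v(-4))*30 = (√21*((½)*(3 - 4)/(-4)))*30 = (√21*((½)*(-¼)*(-1)))*30 = (√21*(⅛))*30 = (√21/8)*30 = 15*√21/4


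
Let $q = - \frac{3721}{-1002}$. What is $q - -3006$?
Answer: $\frac{3015733}{1002} \approx 3009.7$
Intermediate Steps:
$q = \frac{3721}{1002}$ ($q = \left(-3721\right) \left(- \frac{1}{1002}\right) = \frac{3721}{1002} \approx 3.7136$)
$q - -3006 = \frac{3721}{1002} - -3006 = \frac{3721}{1002} + 3006 = \frac{3015733}{1002}$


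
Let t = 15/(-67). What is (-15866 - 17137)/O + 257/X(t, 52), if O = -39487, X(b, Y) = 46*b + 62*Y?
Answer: 7786066607/8502261866 ≈ 0.91576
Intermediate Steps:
t = -15/67 (t = 15*(-1/67) = -15/67 ≈ -0.22388)
(-15866 - 17137)/O + 257/X(t, 52) = (-15866 - 17137)/(-39487) + 257/(46*(-15/67) + 62*52) = -33003*(-1/39487) + 257/(-690/67 + 3224) = 33003/39487 + 257/(215318/67) = 33003/39487 + 257*(67/215318) = 33003/39487 + 17219/215318 = 7786066607/8502261866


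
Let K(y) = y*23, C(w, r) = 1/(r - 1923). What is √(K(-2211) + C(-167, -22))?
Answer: I*√192378172270/1945 ≈ 225.51*I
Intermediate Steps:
C(w, r) = 1/(-1923 + r)
K(y) = 23*y
√(K(-2211) + C(-167, -22)) = √(23*(-2211) + 1/(-1923 - 22)) = √(-50853 + 1/(-1945)) = √(-50853 - 1/1945) = √(-98909086/1945) = I*√192378172270/1945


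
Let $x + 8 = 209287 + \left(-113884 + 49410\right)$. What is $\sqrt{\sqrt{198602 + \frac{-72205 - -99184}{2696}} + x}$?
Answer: $\frac{\sqrt{65781436180 + 337 \sqrt{360898672454}}}{674} \approx 381.12$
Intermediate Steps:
$x = 144805$ ($x = -8 + \left(209287 + \left(-113884 + 49410\right)\right) = -8 + \left(209287 - 64474\right) = -8 + 144813 = 144805$)
$\sqrt{\sqrt{198602 + \frac{-72205 - -99184}{2696}} + x} = \sqrt{\sqrt{198602 + \frac{-72205 - -99184}{2696}} + 144805} = \sqrt{\sqrt{198602 + \left(-72205 + 99184\right) \frac{1}{2696}} + 144805} = \sqrt{\sqrt{198602 + 26979 \cdot \frac{1}{2696}} + 144805} = \sqrt{\sqrt{198602 + \frac{26979}{2696}} + 144805} = \sqrt{\sqrt{\frac{535457971}{2696}} + 144805} = \sqrt{\frac{\sqrt{360898672454}}{1348} + 144805} = \sqrt{144805 + \frac{\sqrt{360898672454}}{1348}}$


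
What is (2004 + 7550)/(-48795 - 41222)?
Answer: -9554/90017 ≈ -0.10614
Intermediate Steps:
(2004 + 7550)/(-48795 - 41222) = 9554/(-90017) = 9554*(-1/90017) = -9554/90017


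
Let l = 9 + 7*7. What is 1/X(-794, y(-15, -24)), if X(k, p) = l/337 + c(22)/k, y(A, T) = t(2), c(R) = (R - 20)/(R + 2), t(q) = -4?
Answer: 3210936/552287 ≈ 5.8139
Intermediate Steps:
c(R) = (-20 + R)/(2 + R)
l = 58 (l = 9 + 49 = 58)
y(A, T) = -4
X(k, p) = 58/337 + 1/(12*k) (X(k, p) = 58/337 + ((-20 + 22)/(2 + 22))/k = 58*(1/337) + (2/24)/k = 58/337 + ((1/24)*2)/k = 58/337 + 1/(12*k))
1/X(-794, y(-15, -24)) = 1/((1/4044)*(337 + 696*(-794))/(-794)) = 1/((1/4044)*(-1/794)*(337 - 552624)) = 1/((1/4044)*(-1/794)*(-552287)) = 1/(552287/3210936) = 3210936/552287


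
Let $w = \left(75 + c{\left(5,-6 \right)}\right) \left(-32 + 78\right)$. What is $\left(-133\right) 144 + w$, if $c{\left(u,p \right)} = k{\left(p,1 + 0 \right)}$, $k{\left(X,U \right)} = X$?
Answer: $-15978$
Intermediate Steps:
$c{\left(u,p \right)} = p$
$w = 3174$ ($w = \left(75 - 6\right) \left(-32 + 78\right) = 69 \cdot 46 = 3174$)
$\left(-133\right) 144 + w = \left(-133\right) 144 + 3174 = -19152 + 3174 = -15978$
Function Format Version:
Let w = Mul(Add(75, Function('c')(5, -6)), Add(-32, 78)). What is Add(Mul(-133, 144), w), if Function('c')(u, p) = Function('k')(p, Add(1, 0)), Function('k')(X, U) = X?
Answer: -15978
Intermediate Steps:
Function('c')(u, p) = p
w = 3174 (w = Mul(Add(75, -6), Add(-32, 78)) = Mul(69, 46) = 3174)
Add(Mul(-133, 144), w) = Add(Mul(-133, 144), 3174) = Add(-19152, 3174) = -15978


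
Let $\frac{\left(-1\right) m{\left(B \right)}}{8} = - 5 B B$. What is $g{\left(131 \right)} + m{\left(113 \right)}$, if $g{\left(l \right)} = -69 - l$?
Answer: $510560$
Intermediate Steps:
$m{\left(B \right)} = 40 B^{2}$ ($m{\left(B \right)} = - 8 - 5 B B = - 8 \left(- 5 B^{2}\right) = 40 B^{2}$)
$g{\left(131 \right)} + m{\left(113 \right)} = \left(-69 - 131\right) + 40 \cdot 113^{2} = \left(-69 - 131\right) + 40 \cdot 12769 = -200 + 510760 = 510560$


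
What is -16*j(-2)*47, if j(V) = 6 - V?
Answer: -6016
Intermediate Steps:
-16*j(-2)*47 = -16*(6 - 1*(-2))*47 = -16*(6 + 2)*47 = -16*8*47 = -128*47 = -6016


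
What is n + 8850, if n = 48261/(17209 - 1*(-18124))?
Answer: 312745311/35333 ≈ 8851.4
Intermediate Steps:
n = 48261/35333 (n = 48261/(17209 + 18124) = 48261/35333 ≈ 1.3659)
n + 8850 = 48261/35333 + 8850 = 312745311/35333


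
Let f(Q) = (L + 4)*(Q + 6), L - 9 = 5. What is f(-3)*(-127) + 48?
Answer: -6810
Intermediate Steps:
L = 14 (L = 9 + 5 = 14)
f(Q) = 108 + 18*Q (f(Q) = (14 + 4)*(Q + 6) = 18*(6 + Q) = 108 + 18*Q)
f(-3)*(-127) + 48 = (108 + 18*(-3))*(-127) + 48 = (108 - 54)*(-127) + 48 = 54*(-127) + 48 = -6858 + 48 = -6810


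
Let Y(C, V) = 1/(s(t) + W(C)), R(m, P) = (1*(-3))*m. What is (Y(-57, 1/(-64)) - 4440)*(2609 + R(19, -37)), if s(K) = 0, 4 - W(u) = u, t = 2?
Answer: -691181128/61 ≈ -1.1331e+7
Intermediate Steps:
W(u) = 4 - u
R(m, P) = -3*m
Y(C, V) = 1/(4 - C) (Y(C, V) = 1/(0 + (4 - C)) = 1/(4 - C))
(Y(-57, 1/(-64)) - 4440)*(2609 + R(19, -37)) = (-1/(-4 - 57) - 4440)*(2609 - 3*19) = (-1/(-61) - 4440)*(2609 - 57) = (-1*(-1/61) - 4440)*2552 = (1/61 - 4440)*2552 = -270839/61*2552 = -691181128/61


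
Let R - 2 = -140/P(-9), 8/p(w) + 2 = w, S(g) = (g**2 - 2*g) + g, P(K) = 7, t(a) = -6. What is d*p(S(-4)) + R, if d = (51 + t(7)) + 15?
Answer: 26/3 ≈ 8.6667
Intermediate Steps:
S(g) = g**2 - g
p(w) = 8/(-2 + w)
d = 60 (d = (51 - 6) + 15 = 45 + 15 = 60)
R = -18 (R = 2 - 140/7 = 2 - 140*1/7 = 2 - 20 = -18)
d*p(S(-4)) + R = 60*(8/(-2 - 4*(-1 - 4))) - 18 = 60*(8/(-2 - 4*(-5))) - 18 = 60*(8/(-2 + 20)) - 18 = 60*(8/18) - 18 = 60*(8*(1/18)) - 18 = 60*(4/9) - 18 = 80/3 - 18 = 26/3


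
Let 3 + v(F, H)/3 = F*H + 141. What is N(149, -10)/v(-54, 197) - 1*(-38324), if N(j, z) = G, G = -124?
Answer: 301801531/7875 ≈ 38324.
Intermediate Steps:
v(F, H) = 414 + 3*F*H (v(F, H) = -9 + 3*(F*H + 141) = -9 + 3*(141 + F*H) = -9 + (423 + 3*F*H) = 414 + 3*F*H)
N(j, z) = -124
N(149, -10)/v(-54, 197) - 1*(-38324) = -124/(414 + 3*(-54)*197) - 1*(-38324) = -124/(414 - 31914) + 38324 = -124/(-31500) + 38324 = -124*(-1/31500) + 38324 = 31/7875 + 38324 = 301801531/7875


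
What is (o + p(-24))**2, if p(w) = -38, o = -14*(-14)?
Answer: 24964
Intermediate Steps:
o = 196
(o + p(-24))**2 = (196 - 38)**2 = 158**2 = 24964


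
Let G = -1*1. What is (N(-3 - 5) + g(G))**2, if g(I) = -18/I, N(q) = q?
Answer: 100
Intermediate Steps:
G = -1
(N(-3 - 5) + g(G))**2 = ((-3 - 5) - 18/(-1))**2 = (-8 - 18*(-1))**2 = (-8 + 18)**2 = 10**2 = 100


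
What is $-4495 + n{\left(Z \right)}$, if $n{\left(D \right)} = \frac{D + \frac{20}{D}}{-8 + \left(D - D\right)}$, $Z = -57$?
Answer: $- \frac{2046451}{456} \approx -4487.8$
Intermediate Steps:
$n{\left(D \right)} = - \frac{5}{2 D} - \frac{D}{8}$ ($n{\left(D \right)} = \frac{D + \frac{20}{D}}{-8 + 0} = \frac{D + \frac{20}{D}}{-8} = \left(D + \frac{20}{D}\right) \left(- \frac{1}{8}\right) = - \frac{5}{2 D} - \frac{D}{8}$)
$-4495 + n{\left(Z \right)} = -4495 + \frac{-20 - \left(-57\right)^{2}}{8 \left(-57\right)} = -4495 + \frac{1}{8} \left(- \frac{1}{57}\right) \left(-20 - 3249\right) = -4495 + \frac{1}{8} \left(- \frac{1}{57}\right) \left(-3269\right) = -4495 + \frac{3269}{456} = - \frac{2046451}{456}$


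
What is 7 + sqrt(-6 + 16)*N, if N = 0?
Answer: 7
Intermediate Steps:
7 + sqrt(-6 + 16)*N = 7 + sqrt(-6 + 16)*0 = 7 + sqrt(10)*0 = 7 + 0 = 7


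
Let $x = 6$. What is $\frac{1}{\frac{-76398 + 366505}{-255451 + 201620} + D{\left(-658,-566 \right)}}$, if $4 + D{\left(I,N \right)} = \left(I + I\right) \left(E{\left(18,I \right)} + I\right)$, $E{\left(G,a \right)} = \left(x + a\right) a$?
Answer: $- \frac{53831}{30345564884799} \approx -1.7739 \cdot 10^{-9}$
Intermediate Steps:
$E{\left(G,a \right)} = a \left(6 + a\right)$ ($E{\left(G,a \right)} = \left(6 + a\right) a = a \left(6 + a\right)$)
$D{\left(I,N \right)} = -4 + 2 I \left(I + I \left(6 + I\right)\right)$ ($D{\left(I,N \right)} = -4 + \left(I + I\right) \left(I \left(6 + I\right) + I\right) = -4 + 2 I \left(I + I \left(6 + I\right)\right)$)
$\frac{1}{\frac{-76398 + 366505}{-255451 + 201620} + D{\left(-658,-566 \right)}} = \frac{1}{\frac{-76398 + 366505}{-255451 + 201620} + \left(-4 + 2 \left(-658\right)^{3} + 14 \left(-658\right)^{2}\right)} = \frac{1}{\frac{290107}{-53831} + \left(-4 + 2 \left(-284890312\right) + 14 \cdot 432964\right)} = \frac{1}{290107 \left(- \frac{1}{53831}\right) - 563719132} = \frac{1}{- \frac{290107}{53831} - 563719132} = \frac{1}{- \frac{30345564884799}{53831}} = - \frac{53831}{30345564884799}$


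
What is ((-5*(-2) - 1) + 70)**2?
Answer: 6241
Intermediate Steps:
((-5*(-2) - 1) + 70)**2 = ((10 - 1) + 70)**2 = (9 + 70)**2 = 79**2 = 6241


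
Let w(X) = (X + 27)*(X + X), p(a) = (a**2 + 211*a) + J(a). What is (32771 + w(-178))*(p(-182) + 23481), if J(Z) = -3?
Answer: 1574791400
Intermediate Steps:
p(a) = -3 + a**2 + 211*a (p(a) = (a**2 + 211*a) - 3 = -3 + a**2 + 211*a)
w(X) = 2*X*(27 + X) (w(X) = (27 + X)*(2*X) = 2*X*(27 + X))
(32771 + w(-178))*(p(-182) + 23481) = (32771 + 2*(-178)*(27 - 178))*((-3 + (-182)**2 + 211*(-182)) + 23481) = (32771 + 2*(-178)*(-151))*((-3 + 33124 - 38402) + 23481) = (32771 + 53756)*(-5281 + 23481) = 86527*18200 = 1574791400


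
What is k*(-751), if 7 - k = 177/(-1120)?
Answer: -6020767/1120 ≈ -5375.7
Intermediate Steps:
k = 8017/1120 (k = 7 - 177/(-1120) = 7 - 177*(-1)/1120 = 7 - 1*(-177/1120) = 7 + 177/1120 = 8017/1120 ≈ 7.1580)
k*(-751) = (8017/1120)*(-751) = -6020767/1120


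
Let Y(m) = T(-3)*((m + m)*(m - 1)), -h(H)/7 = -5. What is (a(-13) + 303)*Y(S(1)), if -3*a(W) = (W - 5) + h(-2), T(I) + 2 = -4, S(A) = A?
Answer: 0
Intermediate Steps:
h(H) = 35 (h(H) = -7*(-5) = 35)
T(I) = -6 (T(I) = -2 - 4 = -6)
a(W) = -10 - W/3 (a(W) = -((W - 5) + 35)/3 = -((-5 + W) + 35)/3 = -(30 + W)/3 = -10 - W/3)
Y(m) = -12*m*(-1 + m) (Y(m) = -6*(m + m)*(m - 1) = -6*2*m*(-1 + m) = -12*m*(-1 + m))
(a(-13) + 303)*Y(S(1)) = ((-10 - 1/3*(-13)) + 303)*(12*1*(1 - 1*1)) = ((-10 + 13/3) + 303)*(12*1*(1 - 1)) = (-17/3 + 303)*(12*1*0) = (892/3)*0 = 0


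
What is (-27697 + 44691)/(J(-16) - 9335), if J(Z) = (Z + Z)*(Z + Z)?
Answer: -16994/8311 ≈ -2.0448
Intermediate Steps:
J(Z) = 4*Z² (J(Z) = (2*Z)*(2*Z) = 4*Z²)
(-27697 + 44691)/(J(-16) - 9335) = (-27697 + 44691)/(4*(-16)² - 9335) = 16994/(4*256 - 9335) = 16994/(1024 - 9335) = 16994/(-8311) = 16994*(-1/8311) = -16994/8311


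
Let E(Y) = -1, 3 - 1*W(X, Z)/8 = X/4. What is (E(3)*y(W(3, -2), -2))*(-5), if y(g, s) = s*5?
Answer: -50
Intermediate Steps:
W(X, Z) = 24 - 2*X (W(X, Z) = 24 - 8*X/4 = 24 - 2*X)
y(g, s) = 5*s
(E(3)*y(W(3, -2), -2))*(-5) = -5*(-2)*(-5) = -1*(-10)*(-5) = 10*(-5) = -50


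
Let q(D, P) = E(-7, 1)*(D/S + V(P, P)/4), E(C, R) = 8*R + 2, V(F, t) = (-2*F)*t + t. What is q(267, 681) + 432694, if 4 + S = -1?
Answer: -3769885/2 ≈ -1.8849e+6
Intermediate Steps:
S = -5 (S = -4 - 1 = -5)
V(F, t) = t - 2*F*t (V(F, t) = -2*F*t + t = t - 2*F*t)
E(C, R) = 2 + 8*R
q(D, P) = -2*D + 5*P*(1 - 2*P)/2 (q(D, P) = (2 + 8*1)*(D/(-5) + (P*(1 - 2*P))/4) = (2 + 8)*(D*(-1/5) + (P*(1 - 2*P))*(1/4)) = 10*(-D/5 + P*(1 - 2*P)/4) = -2*D + 5*P*(1 - 2*P)/2)
q(267, 681) + 432694 = (-5*681**2 - 2*267 + (5/2)*681) + 432694 = (-5*463761 - 534 + 3405/2) + 432694 = (-2318805 - 534 + 3405/2) + 432694 = -4635273/2 + 432694 = -3769885/2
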